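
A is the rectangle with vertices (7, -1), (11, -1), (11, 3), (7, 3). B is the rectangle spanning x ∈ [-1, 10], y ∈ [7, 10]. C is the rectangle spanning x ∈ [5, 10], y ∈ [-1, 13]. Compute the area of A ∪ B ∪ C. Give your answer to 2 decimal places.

92.00

By inclusion–exclusion:
Individual areas: |A| = 16, |B| = 33, |C| = 70.
|A∩B| = 0 (no overlap).
|A∩C|: x∈[7,10], y∈[-1,3] → 3·4 = 12.
|B∩C|: x∈[5,10], y∈[7,10] → 5·3 = 15.
|A∩B∩C| = 0.
|A ∪ B ∪ C| = 119 − 27 + 0 = 92.00.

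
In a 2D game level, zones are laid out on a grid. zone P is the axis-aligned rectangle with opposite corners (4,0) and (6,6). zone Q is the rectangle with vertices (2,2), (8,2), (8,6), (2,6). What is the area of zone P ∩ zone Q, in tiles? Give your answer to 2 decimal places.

|zone P∩zone Q|: x∈[4,6], y∈[2,6] → 2·4 = 8.

8.00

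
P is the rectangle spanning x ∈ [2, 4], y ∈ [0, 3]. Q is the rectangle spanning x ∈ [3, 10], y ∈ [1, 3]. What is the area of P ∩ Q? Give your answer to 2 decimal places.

|P∩Q|: x∈[3,4], y∈[1,3] → 1·2 = 2.

2.00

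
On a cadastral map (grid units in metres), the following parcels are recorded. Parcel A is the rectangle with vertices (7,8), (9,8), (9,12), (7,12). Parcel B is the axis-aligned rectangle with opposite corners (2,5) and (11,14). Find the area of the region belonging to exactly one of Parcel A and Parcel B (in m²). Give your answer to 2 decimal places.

73.00

|Parcel A∩Parcel B|: x∈[7,9], y∈[8,12] → 2·4 = 8.
|Parcel A △ Parcel B| = |Parcel A| + |Parcel B| − 2·|Parcel A∩Parcel B| = 8 + 81 − 16 = 73.00.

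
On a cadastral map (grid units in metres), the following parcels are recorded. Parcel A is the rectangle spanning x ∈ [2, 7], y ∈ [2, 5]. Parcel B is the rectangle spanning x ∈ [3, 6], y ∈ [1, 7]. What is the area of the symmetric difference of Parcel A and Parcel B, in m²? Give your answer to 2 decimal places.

15.00

|Parcel A∩Parcel B|: x∈[3,6], y∈[2,5] → 3·3 = 9.
|Parcel A △ Parcel B| = |Parcel A| + |Parcel B| − 2·|Parcel A∩Parcel B| = 15 + 18 − 18 = 15.00.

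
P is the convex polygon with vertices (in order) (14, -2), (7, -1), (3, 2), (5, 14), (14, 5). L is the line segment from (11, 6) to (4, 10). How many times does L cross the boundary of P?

The segment meets the boundary at (4.304,9.826).

1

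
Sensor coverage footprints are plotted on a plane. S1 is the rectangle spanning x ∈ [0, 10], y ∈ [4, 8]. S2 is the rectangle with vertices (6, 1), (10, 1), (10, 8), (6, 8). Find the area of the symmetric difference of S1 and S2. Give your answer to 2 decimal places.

|S1∩S2|: x∈[6,10], y∈[4,8] → 4·4 = 16.
|S1 △ S2| = |S1| + |S2| − 2·|S1∩S2| = 40 + 28 − 32 = 36.00.

36.00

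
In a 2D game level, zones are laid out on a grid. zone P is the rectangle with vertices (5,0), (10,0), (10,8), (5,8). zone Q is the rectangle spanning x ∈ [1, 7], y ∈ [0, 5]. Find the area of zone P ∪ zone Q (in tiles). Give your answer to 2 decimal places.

By inclusion–exclusion:
Individual areas: |zone P| = 40, |zone Q| = 30.
|zone P∩zone Q|: x∈[5,7], y∈[0,5] → 2·5 = 10.
|zone P ∪ zone Q| = 70 − 10 = 60.00.

60.00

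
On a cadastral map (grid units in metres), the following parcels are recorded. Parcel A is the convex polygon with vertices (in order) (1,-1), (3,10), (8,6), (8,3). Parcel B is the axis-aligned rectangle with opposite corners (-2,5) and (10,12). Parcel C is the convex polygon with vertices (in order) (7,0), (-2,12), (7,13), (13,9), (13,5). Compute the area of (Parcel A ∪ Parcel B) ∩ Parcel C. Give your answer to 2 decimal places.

74.99

The region (Parcel A ∪ Parcel B) ∩ Parcel C is the polygon with vertices (8.5,12), (10,11), (10,5), (8,5), (8,3), (5.725,1.7), (-2,12).
By the shoelace formula its area is 74.99.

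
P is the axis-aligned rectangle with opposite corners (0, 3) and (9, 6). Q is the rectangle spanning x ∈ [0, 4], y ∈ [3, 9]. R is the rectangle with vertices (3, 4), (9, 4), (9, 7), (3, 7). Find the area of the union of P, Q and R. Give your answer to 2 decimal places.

44.00

By inclusion–exclusion:
Individual areas: |P| = 27, |Q| = 24, |R| = 18.
|P∩Q|: x∈[0,4], y∈[3,6] → 4·3 = 12.
|P∩R|: x∈[3,9], y∈[4,6] → 6·2 = 12.
|Q∩R|: x∈[3,4], y∈[4,7] → 1·3 = 3.
|P∩Q∩R| = 2.
|P ∪ Q ∪ R| = 69 − 27 + 2 = 44.00.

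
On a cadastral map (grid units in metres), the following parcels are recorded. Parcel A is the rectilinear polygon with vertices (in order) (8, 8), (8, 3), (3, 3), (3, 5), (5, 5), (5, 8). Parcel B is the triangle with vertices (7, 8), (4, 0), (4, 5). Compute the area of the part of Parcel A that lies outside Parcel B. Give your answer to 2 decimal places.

|Parcel A| = 19, |Parcel A∩Parcel B| = 5.3125.
|Parcel A ∖ Parcel B| = |Parcel A| − |Parcel A∩Parcel B| = 19 − 5.3125 = 13.69.

13.69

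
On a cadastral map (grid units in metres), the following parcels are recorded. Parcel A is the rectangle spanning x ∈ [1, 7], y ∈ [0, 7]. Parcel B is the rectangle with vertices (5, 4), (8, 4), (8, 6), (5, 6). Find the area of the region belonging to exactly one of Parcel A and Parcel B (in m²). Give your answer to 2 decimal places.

|Parcel A∩Parcel B|: x∈[5,7], y∈[4,6] → 2·2 = 4.
|Parcel A △ Parcel B| = |Parcel A| + |Parcel B| − 2·|Parcel A∩Parcel B| = 42 + 6 − 8 = 40.00.

40.00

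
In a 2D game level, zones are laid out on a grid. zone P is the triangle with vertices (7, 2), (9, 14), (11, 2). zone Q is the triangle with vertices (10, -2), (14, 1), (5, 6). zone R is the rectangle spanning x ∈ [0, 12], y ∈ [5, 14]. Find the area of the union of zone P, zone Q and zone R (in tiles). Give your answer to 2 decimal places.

By inclusion–exclusion:
Individual areas: |zone P| = 24, |zone Q| = 23.5, |zone R| = 108.
|zone P∩zone Q| = 6.2759.
|zone P∩zone R| = 13.5.
|zone Q∩zone R| = 0.5875.
|zone P∩zone Q∩zone R| = 0.
|zone P ∪ zone Q ∪ zone R| = 155.5 − 20.3634 + 0 = 135.14.

135.14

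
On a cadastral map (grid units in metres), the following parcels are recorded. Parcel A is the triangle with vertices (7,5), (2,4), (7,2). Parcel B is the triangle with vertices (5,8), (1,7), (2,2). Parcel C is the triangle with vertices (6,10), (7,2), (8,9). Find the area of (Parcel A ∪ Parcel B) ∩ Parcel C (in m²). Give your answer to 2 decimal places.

0.55

The region (Parcel A ∪ Parcel B) ∩ Parcel C is the polygon with vertices (7,2), (6.634,4.927), (7,5).
By the shoelace formula its area is 0.55.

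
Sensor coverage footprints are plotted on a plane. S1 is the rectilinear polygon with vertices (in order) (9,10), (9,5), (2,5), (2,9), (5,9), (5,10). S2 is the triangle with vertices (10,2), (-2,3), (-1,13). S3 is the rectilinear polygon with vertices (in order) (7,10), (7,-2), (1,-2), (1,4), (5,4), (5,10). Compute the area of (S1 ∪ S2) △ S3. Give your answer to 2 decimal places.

|S1 ∪ S2| = 80.5.
|(S1 ∪ S2) ∩ S3| = 21.
|(S1 ∪ S2) △ S3| = 80.5 + 48 − 42 = 86.50.

86.50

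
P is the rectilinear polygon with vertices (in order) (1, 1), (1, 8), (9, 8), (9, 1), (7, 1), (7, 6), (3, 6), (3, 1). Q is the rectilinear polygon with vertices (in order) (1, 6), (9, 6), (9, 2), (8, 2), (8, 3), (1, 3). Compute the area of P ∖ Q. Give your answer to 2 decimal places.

|P| = 36, |P∩Q| = 13.
|P ∖ Q| = |P| − |P∩Q| = 36 − 13 = 23.00.

23.00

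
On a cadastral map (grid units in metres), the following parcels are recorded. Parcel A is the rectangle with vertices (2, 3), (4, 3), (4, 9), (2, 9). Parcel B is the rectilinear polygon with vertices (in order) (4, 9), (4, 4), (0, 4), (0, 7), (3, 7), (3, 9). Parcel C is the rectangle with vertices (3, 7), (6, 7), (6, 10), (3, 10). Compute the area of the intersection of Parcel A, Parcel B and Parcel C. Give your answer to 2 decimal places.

2.00

The intersection is the polygon with vertices (3,9), (4,9), (4,7), (3,7).
By the shoelace formula its area is 2.00.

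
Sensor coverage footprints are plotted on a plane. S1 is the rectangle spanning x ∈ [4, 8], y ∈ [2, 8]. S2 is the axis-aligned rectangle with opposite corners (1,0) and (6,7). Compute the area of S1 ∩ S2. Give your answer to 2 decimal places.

|S1∩S2|: x∈[4,6], y∈[2,7] → 2·5 = 10.

10.00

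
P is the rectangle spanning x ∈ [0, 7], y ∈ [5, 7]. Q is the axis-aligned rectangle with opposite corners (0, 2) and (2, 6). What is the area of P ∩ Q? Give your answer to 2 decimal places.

2.00

|P∩Q|: x∈[0,2], y∈[5,6] → 2·1 = 2.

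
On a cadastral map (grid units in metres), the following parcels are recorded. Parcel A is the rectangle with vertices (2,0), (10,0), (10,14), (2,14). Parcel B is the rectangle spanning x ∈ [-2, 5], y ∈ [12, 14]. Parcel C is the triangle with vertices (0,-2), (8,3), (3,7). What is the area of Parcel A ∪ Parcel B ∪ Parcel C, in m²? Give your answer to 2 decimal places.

By inclusion–exclusion:
Individual areas: |Parcel A| = 112, |Parcel B| = 14, |Parcel C| = 28.5.
|Parcel A∩Parcel B|: x∈[2,5], y∈[12,14] → 3·2 = 6.
|Parcel A∩Parcel C| = 23.3.
|Parcel B∩Parcel C| = 0.
|Parcel A∩Parcel B∩Parcel C| = 0.
|Parcel A ∪ Parcel B ∪ Parcel C| = 154.5 − 29.3 + 0 = 125.20.

125.20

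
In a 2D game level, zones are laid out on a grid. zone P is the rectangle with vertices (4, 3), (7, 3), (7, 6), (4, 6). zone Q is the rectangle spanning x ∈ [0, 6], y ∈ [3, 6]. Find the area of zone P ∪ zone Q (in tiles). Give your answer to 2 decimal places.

By inclusion–exclusion:
Individual areas: |zone P| = 9, |zone Q| = 18.
|zone P∩zone Q|: x∈[4,6], y∈[3,6] → 2·3 = 6.
|zone P ∪ zone Q| = 27 − 6 = 21.00.

21.00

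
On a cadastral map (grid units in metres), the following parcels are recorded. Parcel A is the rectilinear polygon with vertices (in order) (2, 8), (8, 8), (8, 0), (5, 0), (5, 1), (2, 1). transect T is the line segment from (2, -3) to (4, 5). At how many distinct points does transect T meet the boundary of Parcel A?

The segment meets the boundary at (3,1).

1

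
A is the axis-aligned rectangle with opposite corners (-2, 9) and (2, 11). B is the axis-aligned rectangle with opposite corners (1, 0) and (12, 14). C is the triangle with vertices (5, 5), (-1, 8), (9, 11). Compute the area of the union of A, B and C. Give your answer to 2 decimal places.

161.60

By inclusion–exclusion:
Individual areas: |A| = 8, |B| = 154, |C| = 24.
|A∩B|: x∈[1,2], y∈[9,11] → 1·2 = 2.
|A∩C| = 0.
|B∩C| = 22.4.
|A∩B∩C| = 0.
|A ∪ B ∪ C| = 186 − 24.4 + 0 = 161.60.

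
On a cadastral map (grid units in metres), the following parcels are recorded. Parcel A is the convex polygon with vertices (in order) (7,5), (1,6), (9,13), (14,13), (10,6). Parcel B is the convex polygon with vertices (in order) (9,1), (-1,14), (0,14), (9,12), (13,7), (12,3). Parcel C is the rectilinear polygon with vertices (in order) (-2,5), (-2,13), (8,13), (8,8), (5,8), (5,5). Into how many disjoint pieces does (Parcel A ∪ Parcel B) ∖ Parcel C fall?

(Parcel A ∪ Parcel B) ∖ Parcel C splits into 2 disjoint pieces (area 2.8654, area 61.3628).

2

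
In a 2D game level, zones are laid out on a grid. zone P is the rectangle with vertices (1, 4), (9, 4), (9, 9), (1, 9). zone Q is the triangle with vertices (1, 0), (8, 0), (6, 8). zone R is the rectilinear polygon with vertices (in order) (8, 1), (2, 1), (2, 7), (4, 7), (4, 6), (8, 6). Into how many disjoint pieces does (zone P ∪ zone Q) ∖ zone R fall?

(zone P ∪ zone Q) ∖ zone R splits into 2 disjoint pieces (area 26, area 6.675).

2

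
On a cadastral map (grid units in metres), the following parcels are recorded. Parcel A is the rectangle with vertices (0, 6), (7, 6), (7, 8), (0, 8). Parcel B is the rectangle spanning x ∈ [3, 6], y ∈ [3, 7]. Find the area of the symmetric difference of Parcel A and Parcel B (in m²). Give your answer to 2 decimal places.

|Parcel A∩Parcel B|: x∈[3,6], y∈[6,7] → 3·1 = 3.
|Parcel A △ Parcel B| = |Parcel A| + |Parcel B| − 2·|Parcel A∩Parcel B| = 14 + 12 − 6 = 20.00.

20.00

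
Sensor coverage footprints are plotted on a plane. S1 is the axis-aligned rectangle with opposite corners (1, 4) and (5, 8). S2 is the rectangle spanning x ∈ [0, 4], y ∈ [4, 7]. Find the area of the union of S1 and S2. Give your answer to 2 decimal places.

19.00

By inclusion–exclusion:
Individual areas: |S1| = 16, |S2| = 12.
|S1∩S2|: x∈[1,4], y∈[4,7] → 3·3 = 9.
|S1 ∪ S2| = 28 − 9 = 19.00.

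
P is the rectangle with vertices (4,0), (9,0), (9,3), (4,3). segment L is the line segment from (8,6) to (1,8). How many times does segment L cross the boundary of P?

The segment lies entirely outside P and never meets its boundary.

0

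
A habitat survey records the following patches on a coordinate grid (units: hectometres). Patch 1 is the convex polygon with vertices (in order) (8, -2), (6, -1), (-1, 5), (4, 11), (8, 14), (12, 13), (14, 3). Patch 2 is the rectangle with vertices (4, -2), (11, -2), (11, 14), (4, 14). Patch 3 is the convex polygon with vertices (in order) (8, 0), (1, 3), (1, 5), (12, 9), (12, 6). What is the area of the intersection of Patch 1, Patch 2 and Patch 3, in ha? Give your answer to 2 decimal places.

41.37

The intersection is the polygon with vertices (4,6.091), (11,8.636), (11,4.5), (8,0), (4,1.714).
By the shoelace formula its area is 41.37.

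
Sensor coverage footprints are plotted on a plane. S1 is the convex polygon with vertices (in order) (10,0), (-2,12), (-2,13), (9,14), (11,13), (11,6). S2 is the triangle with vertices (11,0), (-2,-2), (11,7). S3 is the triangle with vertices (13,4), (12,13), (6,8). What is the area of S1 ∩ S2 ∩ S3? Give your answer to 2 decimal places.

The intersection is the polygon with vertices (11,7), (11,6), (10.87,5.217), (9.53,5.983).
By the shoelace formula its area is 1.31.

1.31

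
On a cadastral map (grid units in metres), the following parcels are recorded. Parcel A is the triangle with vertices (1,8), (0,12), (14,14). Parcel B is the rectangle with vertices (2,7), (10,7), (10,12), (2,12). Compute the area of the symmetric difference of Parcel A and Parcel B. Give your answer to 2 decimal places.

|Parcel A| = 29, |Parcel B| = 40, |Parcel A∩Parcel B| = 13.5641.
|Parcel A △ Parcel B| = |Parcel A| + |Parcel B| − 2·|Parcel A∩Parcel B| = 29 + 40 − 27.1282 = 41.87.

41.87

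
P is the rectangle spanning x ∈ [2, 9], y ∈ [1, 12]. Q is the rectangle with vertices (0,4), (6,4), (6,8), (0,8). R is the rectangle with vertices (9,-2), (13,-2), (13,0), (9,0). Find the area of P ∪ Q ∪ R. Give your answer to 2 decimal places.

By inclusion–exclusion:
Individual areas: |P| = 77, |Q| = 24, |R| = 8.
|P∩Q|: x∈[2,6], y∈[4,8] → 4·4 = 16.
|P∩R| = 0 (no overlap).
|Q∩R| = 0 (no overlap).
|P∩Q∩R| = 0.
|P ∪ Q ∪ R| = 109 − 16 + 0 = 93.00.

93.00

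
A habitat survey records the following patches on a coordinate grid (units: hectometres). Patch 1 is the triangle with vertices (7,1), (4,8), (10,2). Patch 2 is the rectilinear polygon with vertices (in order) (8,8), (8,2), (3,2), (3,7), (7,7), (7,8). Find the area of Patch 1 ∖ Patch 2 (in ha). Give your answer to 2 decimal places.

4.00

|Patch 1| = 12, |Patch 1∩Patch 2| = 8.
|Patch 1 ∖ Patch 2| = |Patch 1| − |Patch 1∩Patch 2| = 12 − 8 = 4.00.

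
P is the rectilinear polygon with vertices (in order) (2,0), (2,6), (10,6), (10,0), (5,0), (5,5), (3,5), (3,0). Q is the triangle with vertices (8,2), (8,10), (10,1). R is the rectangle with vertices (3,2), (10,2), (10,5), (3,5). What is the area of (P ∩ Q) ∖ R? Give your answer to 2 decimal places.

1.89

|P ∩ Q| = 6.2222.
|(P ∩ Q) ∩ R| = 4.3333.
|(P ∩ Q) ∖ R| = 6.2222 − 4.3333 = 1.89.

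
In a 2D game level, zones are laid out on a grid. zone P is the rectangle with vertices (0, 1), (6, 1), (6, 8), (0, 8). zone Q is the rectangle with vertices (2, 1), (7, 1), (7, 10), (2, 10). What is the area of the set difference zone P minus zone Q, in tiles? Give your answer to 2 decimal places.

|zone P∩zone Q|: x∈[2,6], y∈[1,8] → 4·7 = 28.
|zone P| = 42.
|zone P ∖ zone Q| = |zone P| − |zone P∩zone Q| = 42 − 28 = 14.00.

14.00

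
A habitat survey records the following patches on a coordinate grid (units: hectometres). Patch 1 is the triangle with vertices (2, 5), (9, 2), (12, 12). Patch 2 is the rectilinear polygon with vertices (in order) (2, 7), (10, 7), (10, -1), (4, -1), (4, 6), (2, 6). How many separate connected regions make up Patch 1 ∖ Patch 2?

Patch 1 ∖ Patch 2 splits into 2 disjoint pieces (area 2.1429, area 14.5238).

2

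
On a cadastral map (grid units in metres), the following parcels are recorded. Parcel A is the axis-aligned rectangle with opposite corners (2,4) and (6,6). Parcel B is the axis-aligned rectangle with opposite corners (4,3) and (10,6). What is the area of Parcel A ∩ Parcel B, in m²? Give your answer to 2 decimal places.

|Parcel A∩Parcel B|: x∈[4,6], y∈[4,6] → 2·2 = 4.

4.00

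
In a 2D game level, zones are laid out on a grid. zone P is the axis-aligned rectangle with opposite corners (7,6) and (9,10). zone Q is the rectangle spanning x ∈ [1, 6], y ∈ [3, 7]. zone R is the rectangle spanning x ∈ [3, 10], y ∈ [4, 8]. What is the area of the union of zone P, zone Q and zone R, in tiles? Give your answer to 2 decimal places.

By inclusion–exclusion:
Individual areas: |zone P| = 8, |zone Q| = 20, |zone R| = 28.
|zone P∩zone Q| = 0 (no overlap).
|zone P∩zone R|: x∈[7,9], y∈[6,8] → 2·2 = 4.
|zone Q∩zone R|: x∈[3,6], y∈[4,7] → 3·3 = 9.
|zone P∩zone Q∩zone R| = 0.
|zone P ∪ zone Q ∪ zone R| = 56 − 13 + 0 = 43.00.

43.00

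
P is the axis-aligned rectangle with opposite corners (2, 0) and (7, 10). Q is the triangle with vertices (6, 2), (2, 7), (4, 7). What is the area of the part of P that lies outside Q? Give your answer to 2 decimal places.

45.00

|P| = 50, |P∩Q| = 5.
|P ∖ Q| = |P| − |P∩Q| = 50 − 5 = 45.00.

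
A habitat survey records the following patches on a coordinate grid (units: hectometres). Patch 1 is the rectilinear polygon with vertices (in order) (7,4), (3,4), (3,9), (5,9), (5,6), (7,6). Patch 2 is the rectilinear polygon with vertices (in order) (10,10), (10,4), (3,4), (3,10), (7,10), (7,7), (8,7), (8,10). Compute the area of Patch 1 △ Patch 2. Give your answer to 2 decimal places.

|Patch 1| = 14, |Patch 2| = 39, |Patch 1∩Patch 2| = 14.
|Patch 1 △ Patch 2| = |Patch 1| + |Patch 2| − 2·|Patch 1∩Patch 2| = 14 + 39 − 28 = 25.00.

25.00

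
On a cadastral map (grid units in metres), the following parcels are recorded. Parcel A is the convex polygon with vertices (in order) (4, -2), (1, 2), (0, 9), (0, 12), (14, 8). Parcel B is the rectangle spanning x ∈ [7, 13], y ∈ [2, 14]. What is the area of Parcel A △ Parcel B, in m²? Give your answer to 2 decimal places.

|Parcel A| = 104.5, |Parcel B| = 72, |Parcel A∩Parcel B| = 30.3571.
|Parcel A △ Parcel B| = |Parcel A| + |Parcel B| − 2·|Parcel A∩Parcel B| = 104.5 + 72 − 60.7143 = 115.79.

115.79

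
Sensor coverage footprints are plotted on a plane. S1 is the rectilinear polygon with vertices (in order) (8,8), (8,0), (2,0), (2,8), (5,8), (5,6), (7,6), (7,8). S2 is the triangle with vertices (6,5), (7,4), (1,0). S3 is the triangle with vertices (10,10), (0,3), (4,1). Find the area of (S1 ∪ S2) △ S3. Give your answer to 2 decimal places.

|S1 ∪ S2| = 44.1667.
|(S1 ∪ S2) ∩ S3| = 17.3429.
|(S1 ∪ S2) △ S3| = 44.1667 + 24 − 34.6857 = 33.48.

33.48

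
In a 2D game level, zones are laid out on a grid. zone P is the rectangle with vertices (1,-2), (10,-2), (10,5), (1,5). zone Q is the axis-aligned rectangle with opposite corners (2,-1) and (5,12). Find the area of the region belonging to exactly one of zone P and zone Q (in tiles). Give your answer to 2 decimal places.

|zone P∩zone Q|: x∈[2,5], y∈[-1,5] → 3·6 = 18.
|zone P △ zone Q| = |zone P| + |zone Q| − 2·|zone P∩zone Q| = 63 + 39 − 36 = 66.00.

66.00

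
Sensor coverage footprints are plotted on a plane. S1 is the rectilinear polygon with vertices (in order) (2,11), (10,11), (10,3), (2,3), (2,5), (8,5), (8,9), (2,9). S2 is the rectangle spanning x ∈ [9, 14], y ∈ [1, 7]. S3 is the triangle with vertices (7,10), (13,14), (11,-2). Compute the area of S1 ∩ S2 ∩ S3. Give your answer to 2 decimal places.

The intersection is the polygon with vertices (9.333,3), (9,4), (9,7), (10,7), (10,3).
By the shoelace formula its area is 3.83.

3.83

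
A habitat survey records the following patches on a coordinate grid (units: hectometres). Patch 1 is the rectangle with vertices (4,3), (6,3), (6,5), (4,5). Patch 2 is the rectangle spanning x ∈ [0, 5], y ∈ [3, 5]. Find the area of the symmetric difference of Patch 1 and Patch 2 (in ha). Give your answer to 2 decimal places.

|Patch 1∩Patch 2|: x∈[4,5], y∈[3,5] → 1·2 = 2.
|Patch 1 △ Patch 2| = |Patch 1| + |Patch 2| − 2·|Patch 1∩Patch 2| = 4 + 10 − 4 = 10.00.

10.00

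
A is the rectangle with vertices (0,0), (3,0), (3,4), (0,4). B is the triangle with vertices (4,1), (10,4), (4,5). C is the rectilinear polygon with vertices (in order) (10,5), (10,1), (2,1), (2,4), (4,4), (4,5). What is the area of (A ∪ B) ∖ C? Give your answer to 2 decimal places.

|A ∪ B| = 24.
|(A ∪ B) ∩ C| = 15.
|(A ∪ B) ∖ C| = 24 − 15 = 9.00.

9.00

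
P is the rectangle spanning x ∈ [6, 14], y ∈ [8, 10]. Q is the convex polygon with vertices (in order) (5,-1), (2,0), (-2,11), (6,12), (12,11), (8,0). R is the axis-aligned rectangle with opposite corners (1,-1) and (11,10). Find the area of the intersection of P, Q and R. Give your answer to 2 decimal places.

The intersection is the polygon with vertices (6,10), (11,10), (11,8.25), (10.909,8), (6,8).
By the shoelace formula its area is 9.99.

9.99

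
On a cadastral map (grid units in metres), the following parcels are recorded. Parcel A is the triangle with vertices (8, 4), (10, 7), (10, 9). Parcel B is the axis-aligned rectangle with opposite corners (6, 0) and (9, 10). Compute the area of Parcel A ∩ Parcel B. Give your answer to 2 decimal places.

0.50

The intersection is the polygon with vertices (8,4), (9,6.5), (9,5.5).
By the shoelace formula its area is 0.50.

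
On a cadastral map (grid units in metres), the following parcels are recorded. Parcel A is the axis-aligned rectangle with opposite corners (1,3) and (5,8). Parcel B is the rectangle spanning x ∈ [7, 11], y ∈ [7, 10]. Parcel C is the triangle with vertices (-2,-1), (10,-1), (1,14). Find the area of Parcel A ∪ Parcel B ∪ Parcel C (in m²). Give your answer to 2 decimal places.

102.13

By inclusion–exclusion:
Individual areas: |Parcel A| = 20, |Parcel B| = 12, |Parcel C| = 90.
|Parcel A∩Parcel B| = 0 (no overlap).
|Parcel A∩Parcel C| = 19.8667.
|Parcel B∩Parcel C| = 0.
|Parcel A∩Parcel B∩Parcel C| = 0.
|Parcel A ∪ Parcel B ∪ Parcel C| = 122 − 19.8667 + 0 = 102.13.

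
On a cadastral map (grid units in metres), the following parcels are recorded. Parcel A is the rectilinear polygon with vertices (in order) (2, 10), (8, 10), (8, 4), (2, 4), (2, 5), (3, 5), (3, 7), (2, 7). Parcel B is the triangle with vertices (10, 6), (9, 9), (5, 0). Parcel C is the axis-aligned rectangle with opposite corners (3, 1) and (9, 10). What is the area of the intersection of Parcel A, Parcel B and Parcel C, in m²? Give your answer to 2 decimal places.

The intersection is the polygon with vertices (6.778,4), (8,6.75), (8,4).
By the shoelace formula its area is 1.68.

1.68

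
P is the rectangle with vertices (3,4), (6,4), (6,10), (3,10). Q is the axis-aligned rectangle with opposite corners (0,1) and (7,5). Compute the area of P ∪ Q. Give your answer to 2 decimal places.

43.00

By inclusion–exclusion:
Individual areas: |P| = 18, |Q| = 28.
|P∩Q|: x∈[3,6], y∈[4,5] → 3·1 = 3.
|P ∪ Q| = 46 − 3 = 43.00.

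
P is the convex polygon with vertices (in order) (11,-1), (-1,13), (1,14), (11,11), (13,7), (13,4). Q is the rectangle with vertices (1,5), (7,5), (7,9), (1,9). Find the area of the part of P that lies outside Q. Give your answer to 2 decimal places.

83.57

|P| = 95, |P∩Q| = 11.4286.
|P ∖ Q| = |P| − |P∩Q| = 95 − 11.4286 = 83.57.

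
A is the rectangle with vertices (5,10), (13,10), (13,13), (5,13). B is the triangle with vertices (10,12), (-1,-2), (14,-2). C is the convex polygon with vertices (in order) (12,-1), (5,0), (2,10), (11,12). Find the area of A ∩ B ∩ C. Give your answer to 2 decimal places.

2.11

The intersection is the polygon with vertices (9.789,11.731), (10.06,11.791), (10.571,10), (8.429,10).
By the shoelace formula its area is 2.11.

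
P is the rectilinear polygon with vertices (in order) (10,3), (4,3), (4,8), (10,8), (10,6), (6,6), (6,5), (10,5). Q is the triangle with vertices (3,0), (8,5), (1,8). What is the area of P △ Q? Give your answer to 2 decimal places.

|P| = 26, |Q| = 25, |P∩Q| = 8.5714.
|P △ Q| = |P| + |Q| − 2·|P∩Q| = 26 + 25 − 17.1429 = 33.86.

33.86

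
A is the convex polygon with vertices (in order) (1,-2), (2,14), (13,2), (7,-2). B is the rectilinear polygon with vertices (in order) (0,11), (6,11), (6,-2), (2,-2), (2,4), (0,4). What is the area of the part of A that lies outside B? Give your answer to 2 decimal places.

52.01

|A| = 106, |A∩B| = 53.9915.
|A ∖ B| = |A| − |A∩B| = 106 − 53.9915 = 52.01.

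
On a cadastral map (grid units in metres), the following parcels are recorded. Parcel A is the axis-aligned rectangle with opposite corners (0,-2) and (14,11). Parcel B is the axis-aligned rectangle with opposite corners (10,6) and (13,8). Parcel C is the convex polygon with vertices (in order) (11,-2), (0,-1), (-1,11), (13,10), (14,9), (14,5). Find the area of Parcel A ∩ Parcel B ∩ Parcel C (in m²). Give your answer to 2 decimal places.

The intersection is the polygon with vertices (10,8), (13,8), (13,6), (10,6).
By the shoelace formula its area is 6.00.

6.00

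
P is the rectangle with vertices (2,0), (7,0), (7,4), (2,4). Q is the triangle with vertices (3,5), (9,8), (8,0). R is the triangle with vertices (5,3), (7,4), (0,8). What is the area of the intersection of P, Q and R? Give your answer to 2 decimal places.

The intersection is the polygon with vertices (4,4), (7,4), (5,3).
By the shoelace formula its area is 1.50.

1.50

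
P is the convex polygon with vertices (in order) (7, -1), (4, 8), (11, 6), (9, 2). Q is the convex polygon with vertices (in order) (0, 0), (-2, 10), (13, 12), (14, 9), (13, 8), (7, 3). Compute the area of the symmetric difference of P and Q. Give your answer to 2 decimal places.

|P| = 29.5, |Q| = 113.5, |P∩Q| = 17.5496.
|P △ Q| = |P| + |Q| − 2·|P∩Q| = 29.5 + 113.5 − 35.0993 = 107.90.

107.90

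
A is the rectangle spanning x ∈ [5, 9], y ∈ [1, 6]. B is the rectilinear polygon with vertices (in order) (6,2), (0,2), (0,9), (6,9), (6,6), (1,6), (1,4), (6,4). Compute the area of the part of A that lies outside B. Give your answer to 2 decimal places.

|A| = 20, |A∩B| = 2.
|A ∖ B| = |A| − |A∩B| = 20 − 2 = 18.00.

18.00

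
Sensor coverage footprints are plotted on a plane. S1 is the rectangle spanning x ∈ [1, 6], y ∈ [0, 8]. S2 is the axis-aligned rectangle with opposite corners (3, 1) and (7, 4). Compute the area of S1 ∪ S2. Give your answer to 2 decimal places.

By inclusion–exclusion:
Individual areas: |S1| = 40, |S2| = 12.
|S1∩S2|: x∈[3,6], y∈[1,4] → 3·3 = 9.
|S1 ∪ S2| = 52 − 9 = 43.00.

43.00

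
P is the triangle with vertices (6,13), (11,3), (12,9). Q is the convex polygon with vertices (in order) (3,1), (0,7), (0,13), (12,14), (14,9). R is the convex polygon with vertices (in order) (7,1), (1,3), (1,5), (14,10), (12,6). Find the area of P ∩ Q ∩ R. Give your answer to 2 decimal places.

6.12

The intersection is the polygon with vertices (12,9), (11.724,7.345), (9.6,5.8), (8.548,7.903), (11.78,9.146).
By the shoelace formula its area is 6.12.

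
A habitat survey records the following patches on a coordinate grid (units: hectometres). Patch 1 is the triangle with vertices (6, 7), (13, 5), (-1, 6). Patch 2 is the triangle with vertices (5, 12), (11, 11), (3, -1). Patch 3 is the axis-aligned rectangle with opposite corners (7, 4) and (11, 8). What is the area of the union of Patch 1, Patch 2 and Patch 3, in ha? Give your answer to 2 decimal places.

By inclusion–exclusion:
Individual areas: |Patch 1| = 10.5, |Patch 2| = 40, |Patch 3| = 16.
|Patch 1∩Patch 2| = 4.6143.
|Patch 1∩Patch 3| = 3.4286.
|Patch 2∩Patch 3| = 3.
|Patch 1∩Patch 2∩Patch 3| = 0.7644.
|Patch 1 ∪ Patch 2 ∪ Patch 3| = 66.5 − 11.0429 + 0.7644 = 56.22.

56.22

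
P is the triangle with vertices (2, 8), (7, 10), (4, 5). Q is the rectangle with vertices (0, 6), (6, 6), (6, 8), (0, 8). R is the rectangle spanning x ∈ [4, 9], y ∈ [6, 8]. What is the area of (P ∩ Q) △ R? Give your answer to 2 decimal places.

10.27

|P ∩ Q| = 5.0667.
|(P ∩ Q) ∩ R| = 2.4.
|(P ∩ Q) △ R| = 5.0667 + 10 − 4.8 = 10.27.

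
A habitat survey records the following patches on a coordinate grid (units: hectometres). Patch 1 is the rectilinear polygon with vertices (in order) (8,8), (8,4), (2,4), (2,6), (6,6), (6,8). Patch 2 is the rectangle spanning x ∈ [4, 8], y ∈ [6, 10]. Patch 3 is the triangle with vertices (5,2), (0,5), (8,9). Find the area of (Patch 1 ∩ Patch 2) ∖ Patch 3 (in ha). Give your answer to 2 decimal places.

1.71

|Patch 1 ∩ Patch 2| = 4.
|(Patch 1 ∩ Patch 2) ∩ Patch 3| = 2.2857.
|(Patch 1 ∩ Patch 2) ∖ Patch 3| = 4 − 2.2857 = 1.71.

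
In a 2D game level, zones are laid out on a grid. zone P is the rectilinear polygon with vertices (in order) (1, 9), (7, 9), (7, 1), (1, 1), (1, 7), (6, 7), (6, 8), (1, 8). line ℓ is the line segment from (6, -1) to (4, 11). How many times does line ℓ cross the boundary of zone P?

The segment meets the boundary at (4.333,9), (4.667,7), (5.667,1), (4.5,8).

4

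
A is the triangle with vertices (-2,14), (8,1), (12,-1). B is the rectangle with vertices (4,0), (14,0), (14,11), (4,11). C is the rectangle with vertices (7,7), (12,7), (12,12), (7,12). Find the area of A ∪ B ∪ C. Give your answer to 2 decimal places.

119.65

By inclusion–exclusion:
Individual areas: |A| = 16, |B| = 110, |C| = 25.
|A∩B| = 11.3524.
|A∩C| = 0.
|B∩C|: x∈[7,12], y∈[7,11] → 5·4 = 20.
|A∩B∩C| = 0.
|A ∪ B ∪ C| = 151 − 31.3524 + 0 = 119.65.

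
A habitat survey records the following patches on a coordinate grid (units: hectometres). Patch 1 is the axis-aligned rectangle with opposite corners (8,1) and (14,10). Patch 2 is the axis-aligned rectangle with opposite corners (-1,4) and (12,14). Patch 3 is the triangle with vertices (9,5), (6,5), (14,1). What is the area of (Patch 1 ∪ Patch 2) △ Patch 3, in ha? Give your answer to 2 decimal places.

154.00

|Patch 1 ∪ Patch 2| = 160.
|(Patch 1 ∪ Patch 2) ∩ Patch 3| = 6.
|(Patch 1 ∪ Patch 2) △ Patch 3| = 160 + 6 − 12 = 154.00.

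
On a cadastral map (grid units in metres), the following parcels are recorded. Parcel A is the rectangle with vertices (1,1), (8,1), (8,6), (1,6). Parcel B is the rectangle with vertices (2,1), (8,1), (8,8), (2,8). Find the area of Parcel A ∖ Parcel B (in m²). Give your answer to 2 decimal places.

|Parcel A∩Parcel B|: x∈[2,8], y∈[1,6] → 6·5 = 30.
|Parcel A| = 35.
|Parcel A ∖ Parcel B| = |Parcel A| − |Parcel A∩Parcel B| = 35 − 30 = 5.00.

5.00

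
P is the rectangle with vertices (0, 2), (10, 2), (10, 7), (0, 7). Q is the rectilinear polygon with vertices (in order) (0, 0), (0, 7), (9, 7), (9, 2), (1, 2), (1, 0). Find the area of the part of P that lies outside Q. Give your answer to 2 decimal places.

5.00

|P| = 50, |P∩Q| = 45.
|P ∖ Q| = |P| − |P∩Q| = 50 − 45 = 5.00.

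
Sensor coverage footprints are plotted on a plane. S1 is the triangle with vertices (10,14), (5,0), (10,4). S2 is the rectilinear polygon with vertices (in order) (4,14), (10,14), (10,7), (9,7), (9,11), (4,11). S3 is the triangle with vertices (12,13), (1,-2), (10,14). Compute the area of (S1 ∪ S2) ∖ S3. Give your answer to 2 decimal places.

35.63

|S1 ∪ S2| = 41.3929.
|(S1 ∪ S2) ∩ S3| = 5.7601.
|(S1 ∪ S2) ∖ S3| = 41.3929 − 5.7601 = 35.63.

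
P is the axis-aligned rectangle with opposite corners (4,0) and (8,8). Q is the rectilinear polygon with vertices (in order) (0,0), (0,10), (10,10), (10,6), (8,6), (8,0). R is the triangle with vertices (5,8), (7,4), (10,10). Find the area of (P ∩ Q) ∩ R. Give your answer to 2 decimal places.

The region (P ∩ Q) ∩ R is the polygon with vertices (8,8), (8,6), (7,4), (5,8).
By the shoelace formula its area is 7.00.

7.00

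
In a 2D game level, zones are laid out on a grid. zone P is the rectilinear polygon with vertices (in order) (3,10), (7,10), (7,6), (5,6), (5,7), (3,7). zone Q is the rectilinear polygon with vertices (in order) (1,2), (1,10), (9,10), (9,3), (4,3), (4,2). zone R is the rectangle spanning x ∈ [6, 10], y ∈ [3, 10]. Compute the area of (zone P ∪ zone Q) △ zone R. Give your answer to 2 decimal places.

45.00

|zone P ∪ zone Q| = 59.
|(zone P ∪ zone Q) ∩ zone R| = 21.
|(zone P ∪ zone Q) △ zone R| = 59 + 28 − 42 = 45.00.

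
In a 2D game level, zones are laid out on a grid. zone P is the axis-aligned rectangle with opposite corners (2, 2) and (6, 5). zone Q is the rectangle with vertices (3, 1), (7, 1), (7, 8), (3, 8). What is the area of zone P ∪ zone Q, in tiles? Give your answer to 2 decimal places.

By inclusion–exclusion:
Individual areas: |zone P| = 12, |zone Q| = 28.
|zone P∩zone Q|: x∈[3,6], y∈[2,5] → 3·3 = 9.
|zone P ∪ zone Q| = 40 − 9 = 31.00.

31.00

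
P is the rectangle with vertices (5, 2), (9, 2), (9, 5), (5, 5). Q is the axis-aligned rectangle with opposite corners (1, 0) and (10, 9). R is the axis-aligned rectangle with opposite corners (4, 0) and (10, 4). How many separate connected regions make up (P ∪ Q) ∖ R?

1

(P ∪ Q) ∖ R is a single connected region.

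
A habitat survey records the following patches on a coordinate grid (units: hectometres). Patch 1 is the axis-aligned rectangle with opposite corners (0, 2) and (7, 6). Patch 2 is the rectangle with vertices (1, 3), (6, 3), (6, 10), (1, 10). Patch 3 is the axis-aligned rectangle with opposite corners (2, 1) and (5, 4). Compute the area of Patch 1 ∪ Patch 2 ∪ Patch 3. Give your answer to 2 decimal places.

51.00

By inclusion–exclusion:
Individual areas: |Patch 1| = 28, |Patch 2| = 35, |Patch 3| = 9.
|Patch 1∩Patch 2|: x∈[1,6], y∈[3,6] → 5·3 = 15.
|Patch 1∩Patch 3|: x∈[2,5], y∈[2,4] → 3·2 = 6.
|Patch 2∩Patch 3|: x∈[2,5], y∈[3,4] → 3·1 = 3.
|Patch 1∩Patch 2∩Patch 3| = 3.
|Patch 1 ∪ Patch 2 ∪ Patch 3| = 72 − 24 + 3 = 51.00.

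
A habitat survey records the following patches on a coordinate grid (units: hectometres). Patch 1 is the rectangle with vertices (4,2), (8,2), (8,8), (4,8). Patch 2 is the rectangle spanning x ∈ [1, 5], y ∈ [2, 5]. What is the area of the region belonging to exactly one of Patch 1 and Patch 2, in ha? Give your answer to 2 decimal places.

30.00

|Patch 1∩Patch 2|: x∈[4,5], y∈[2,5] → 1·3 = 3.
|Patch 1 △ Patch 2| = |Patch 1| + |Patch 2| − 2·|Patch 1∩Patch 2| = 24 + 12 − 6 = 30.00.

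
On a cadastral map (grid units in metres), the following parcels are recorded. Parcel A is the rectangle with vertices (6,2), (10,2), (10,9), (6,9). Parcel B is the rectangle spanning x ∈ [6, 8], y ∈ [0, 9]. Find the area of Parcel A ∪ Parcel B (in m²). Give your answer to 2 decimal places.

32.00

By inclusion–exclusion:
Individual areas: |Parcel A| = 28, |Parcel B| = 18.
|Parcel A∩Parcel B|: x∈[6,8], y∈[2,9] → 2·7 = 14.
|Parcel A ∪ Parcel B| = 46 − 14 = 32.00.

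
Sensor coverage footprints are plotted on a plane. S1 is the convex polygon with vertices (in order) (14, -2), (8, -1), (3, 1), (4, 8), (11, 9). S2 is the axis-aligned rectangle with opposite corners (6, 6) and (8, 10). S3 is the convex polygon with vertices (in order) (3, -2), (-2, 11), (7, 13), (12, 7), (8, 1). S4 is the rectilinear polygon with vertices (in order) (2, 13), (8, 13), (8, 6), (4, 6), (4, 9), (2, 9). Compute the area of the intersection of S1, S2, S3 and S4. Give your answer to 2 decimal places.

4.86

The intersection is the polygon with vertices (6,6), (6,8.286), (8,8.571), (8,6).
By the shoelace formula its area is 4.86.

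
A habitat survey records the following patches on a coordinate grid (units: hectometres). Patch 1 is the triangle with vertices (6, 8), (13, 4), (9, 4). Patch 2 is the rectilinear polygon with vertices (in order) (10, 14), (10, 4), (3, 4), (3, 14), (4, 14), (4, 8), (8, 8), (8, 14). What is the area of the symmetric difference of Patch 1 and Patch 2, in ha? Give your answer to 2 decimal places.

|Patch 1| = 8, |Patch 2| = 46, |Patch 1∩Patch 2| = 5.4286.
|Patch 1 △ Patch 2| = |Patch 1| + |Patch 2| − 2·|Patch 1∩Patch 2| = 8 + 46 − 10.8571 = 43.14.

43.14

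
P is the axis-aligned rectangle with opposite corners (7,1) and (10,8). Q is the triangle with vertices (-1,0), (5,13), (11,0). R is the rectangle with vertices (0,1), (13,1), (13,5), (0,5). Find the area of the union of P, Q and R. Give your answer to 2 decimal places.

99.39

By inclusion–exclusion:
Individual areas: |P| = 21, |Q| = 78, |R| = 52.
|P∩Q| = 13.1474.
|P∩R|: x∈[7,10], y∈[1,5] → 3·4 = 12.
|Q∩R| = 36.609.
|P∩Q∩R| = 10.1474.
|P ∪ Q ∪ R| = 151 − 61.7564 + 10.1474 = 99.39.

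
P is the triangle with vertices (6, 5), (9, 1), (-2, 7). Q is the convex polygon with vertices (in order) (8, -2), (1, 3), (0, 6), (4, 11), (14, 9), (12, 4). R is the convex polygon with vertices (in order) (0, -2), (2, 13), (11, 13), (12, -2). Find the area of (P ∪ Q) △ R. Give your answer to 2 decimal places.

70.72

|P ∪ Q| = 109.6759.
|(P ∪ Q) ∩ R| = 98.228.
|(P ∪ Q) △ R| = 109.6759 + 157.5 − 196.456 = 70.72.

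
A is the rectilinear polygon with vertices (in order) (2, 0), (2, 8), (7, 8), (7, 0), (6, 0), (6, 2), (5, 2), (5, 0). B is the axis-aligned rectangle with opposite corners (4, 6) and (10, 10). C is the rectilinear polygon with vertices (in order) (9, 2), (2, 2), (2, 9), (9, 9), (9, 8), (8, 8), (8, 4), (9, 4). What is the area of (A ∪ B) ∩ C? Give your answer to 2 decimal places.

|A ∪ B| = 56.
|(A ∪ B) ∩ C| = 37.00.

37.00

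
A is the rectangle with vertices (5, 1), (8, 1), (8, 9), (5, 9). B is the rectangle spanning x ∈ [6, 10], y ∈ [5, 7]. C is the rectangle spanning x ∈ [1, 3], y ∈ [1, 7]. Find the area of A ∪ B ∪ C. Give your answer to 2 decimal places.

40.00

By inclusion–exclusion:
Individual areas: |A| = 24, |B| = 8, |C| = 12.
|A∩B|: x∈[6,8], y∈[5,7] → 2·2 = 4.
|A∩C| = 0 (no overlap).
|B∩C| = 0 (no overlap).
|A∩B∩C| = 0.
|A ∪ B ∪ C| = 44 − 4 + 0 = 40.00.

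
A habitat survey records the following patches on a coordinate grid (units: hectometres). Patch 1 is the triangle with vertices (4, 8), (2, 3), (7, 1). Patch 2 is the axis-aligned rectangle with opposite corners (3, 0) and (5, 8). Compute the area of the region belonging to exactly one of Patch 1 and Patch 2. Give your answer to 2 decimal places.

|Patch 1| = 14.5, |Patch 2| = 16, |Patch 1∩Patch 2| = 9.1833.
|Patch 1 △ Patch 2| = |Patch 1| + |Patch 2| − 2·|Patch 1∩Patch 2| = 14.5 + 16 − 18.3667 = 12.13.

12.13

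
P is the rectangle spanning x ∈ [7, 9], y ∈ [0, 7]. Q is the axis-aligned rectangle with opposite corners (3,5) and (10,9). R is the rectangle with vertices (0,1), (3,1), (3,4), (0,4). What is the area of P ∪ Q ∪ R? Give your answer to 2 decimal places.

47.00

By inclusion–exclusion:
Individual areas: |P| = 14, |Q| = 28, |R| = 9.
|P∩Q|: x∈[7,9], y∈[5,7] → 2·2 = 4.
|P∩R| = 0 (no overlap).
|Q∩R| = 0 (no overlap).
|P∩Q∩R| = 0.
|P ∪ Q ∪ R| = 51 − 4 + 0 = 47.00.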